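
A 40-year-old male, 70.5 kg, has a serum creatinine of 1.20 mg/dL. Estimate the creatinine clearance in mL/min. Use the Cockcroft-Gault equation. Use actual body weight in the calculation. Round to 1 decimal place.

CrCl = (140 − 40) × 70.5 / (72 × 1.2) = 7050.0 / 86.40 ≈ 81.6 mL/min

81.6 mL/min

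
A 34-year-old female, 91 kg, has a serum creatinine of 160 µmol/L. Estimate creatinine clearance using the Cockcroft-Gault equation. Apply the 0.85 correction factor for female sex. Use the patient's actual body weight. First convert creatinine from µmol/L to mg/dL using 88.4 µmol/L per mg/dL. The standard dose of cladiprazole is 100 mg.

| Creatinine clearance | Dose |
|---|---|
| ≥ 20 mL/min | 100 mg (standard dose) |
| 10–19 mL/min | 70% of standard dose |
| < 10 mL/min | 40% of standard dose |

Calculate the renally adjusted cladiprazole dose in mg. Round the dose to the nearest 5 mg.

100 mg

SCr = 160 / 88.4 = 1.81 mg/dL
CrCl = (140 − 34) × 91 / (72 × 1.81) × 0.85 = 9646.0 / 130.32 × 0.85 ≈ 62.9 mL/min
CrCl ≈ 63 mL/min → bracket ≥ 20 mL/min.
100% of 100 mg = 100 mg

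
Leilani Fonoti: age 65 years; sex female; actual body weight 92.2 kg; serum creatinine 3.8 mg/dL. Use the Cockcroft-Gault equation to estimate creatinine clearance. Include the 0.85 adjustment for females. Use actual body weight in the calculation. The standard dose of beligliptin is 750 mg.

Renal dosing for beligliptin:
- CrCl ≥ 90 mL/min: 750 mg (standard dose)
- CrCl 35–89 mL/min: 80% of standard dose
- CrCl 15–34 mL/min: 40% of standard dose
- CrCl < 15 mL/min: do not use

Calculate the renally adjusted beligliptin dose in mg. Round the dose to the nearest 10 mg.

300 mg

CrCl = (140 − 65) × 92.2 / (72 × 3.8) × 0.85 = 6915.0 / 273.60 × 0.85 ≈ 21.5 mL/min
CrCl ≈ 21 mL/min → bracket 15–34 mL/min.
40% of 750 mg = 300 mg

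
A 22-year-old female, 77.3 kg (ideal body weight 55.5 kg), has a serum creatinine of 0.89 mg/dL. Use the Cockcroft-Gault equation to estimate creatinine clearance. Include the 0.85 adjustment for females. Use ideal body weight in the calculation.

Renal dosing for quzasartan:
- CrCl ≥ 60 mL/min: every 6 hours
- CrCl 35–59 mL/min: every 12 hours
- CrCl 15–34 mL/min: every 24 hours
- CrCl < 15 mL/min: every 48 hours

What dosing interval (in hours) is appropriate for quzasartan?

CrCl = (140 − 22) × 55.5 / (72 × 0.89) × 0.85 = 6549.0 / 64.08 × 0.85 ≈ 86.9 mL/min
CrCl ≈ 87 mL/min → bracket ≥ 60 mL/min → every 6 hours.

every 6 hours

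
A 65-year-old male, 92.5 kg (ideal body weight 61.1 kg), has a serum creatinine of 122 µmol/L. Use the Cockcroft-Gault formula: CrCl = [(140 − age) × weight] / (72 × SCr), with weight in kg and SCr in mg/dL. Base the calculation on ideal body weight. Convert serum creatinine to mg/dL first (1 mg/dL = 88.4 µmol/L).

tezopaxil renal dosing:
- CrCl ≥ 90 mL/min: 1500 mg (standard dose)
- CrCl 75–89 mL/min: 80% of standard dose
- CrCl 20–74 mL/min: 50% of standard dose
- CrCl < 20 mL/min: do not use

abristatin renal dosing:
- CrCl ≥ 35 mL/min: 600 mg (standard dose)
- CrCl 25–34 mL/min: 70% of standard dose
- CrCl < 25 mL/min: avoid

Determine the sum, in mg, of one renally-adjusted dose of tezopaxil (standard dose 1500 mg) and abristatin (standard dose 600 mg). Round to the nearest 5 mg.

1350 mg

SCr = 122 / 88.4 = 1.38 mg/dL
CrCl = (140 − 65) × 61.1 / (72 × 1.38) = 4582.5 / 99.36 ≈ 46.1 mL/min
CrCl ≈ 46 mL/min.
tezopaxil: 20–74 mL/min → 50% of 1500 mg = 750 mg.
abristatin: ≥ 35 mL/min → 100% of 600 mg = 600 mg.
Total = 750 + 600 = 1350 mg.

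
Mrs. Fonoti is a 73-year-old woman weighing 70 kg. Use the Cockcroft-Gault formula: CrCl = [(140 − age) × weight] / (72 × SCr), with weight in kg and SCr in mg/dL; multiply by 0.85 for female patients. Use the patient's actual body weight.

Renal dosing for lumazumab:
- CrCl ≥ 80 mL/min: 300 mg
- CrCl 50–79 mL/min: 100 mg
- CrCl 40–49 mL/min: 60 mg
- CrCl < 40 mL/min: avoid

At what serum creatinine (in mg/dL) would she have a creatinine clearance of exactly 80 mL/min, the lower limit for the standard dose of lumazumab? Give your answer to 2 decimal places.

0.69 mg/dL

Standard dose requires CrCl ≥ 80 mL/min.
Set (140 − 73) × 70 × 0.85 / (72 × SCr) = 80
SCr = (140 − 73) × 70 × 0.85 / (72 × 80) = 0.692 mg/dL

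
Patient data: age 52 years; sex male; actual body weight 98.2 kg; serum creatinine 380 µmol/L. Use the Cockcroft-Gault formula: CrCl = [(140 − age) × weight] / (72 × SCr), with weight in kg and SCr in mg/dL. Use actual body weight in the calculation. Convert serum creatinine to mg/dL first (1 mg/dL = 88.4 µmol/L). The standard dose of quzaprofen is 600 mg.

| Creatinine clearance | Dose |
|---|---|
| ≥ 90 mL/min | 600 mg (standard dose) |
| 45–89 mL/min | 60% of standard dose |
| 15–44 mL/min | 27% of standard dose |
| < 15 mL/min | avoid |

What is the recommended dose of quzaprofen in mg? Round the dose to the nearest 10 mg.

SCr = 380 / 88.4 = 4.299 mg/dL
CrCl = (140 − 52) × 98.2 / (72 × 4.299) = 8641.6 / 309.53 ≈ 27.9 mL/min
CrCl ≈ 28 mL/min → bracket 15–44 mL/min.
27% of 600 mg = 162 mg → 160 mg

160 mg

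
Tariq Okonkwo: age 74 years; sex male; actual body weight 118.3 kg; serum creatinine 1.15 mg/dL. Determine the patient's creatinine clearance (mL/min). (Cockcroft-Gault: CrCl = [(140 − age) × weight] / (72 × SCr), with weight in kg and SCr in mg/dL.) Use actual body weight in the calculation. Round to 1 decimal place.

94.3 mL/min

CrCl = (140 − 74) × 118.3 / (72 × 1.15) = 7807.8 / 82.80 ≈ 94.3 mL/min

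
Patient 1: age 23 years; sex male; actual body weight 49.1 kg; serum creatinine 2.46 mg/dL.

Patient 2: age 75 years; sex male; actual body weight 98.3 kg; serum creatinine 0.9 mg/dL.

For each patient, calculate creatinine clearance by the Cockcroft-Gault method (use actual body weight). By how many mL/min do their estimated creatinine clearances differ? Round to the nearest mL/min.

66 mL/min

Patient 1: CrCl = (140 − 23) × 49.1 / (72 × 2.46) = 5744.7 / 177.12 ≈ 32.4 mL/min
Patient 2: CrCl = (140 − 75) × 98.3 / (72 × 0.9) = 6389.5 / 64.80 ≈ 98.6 mL/min
|32.4 − 98.6| = 66.2 mL/min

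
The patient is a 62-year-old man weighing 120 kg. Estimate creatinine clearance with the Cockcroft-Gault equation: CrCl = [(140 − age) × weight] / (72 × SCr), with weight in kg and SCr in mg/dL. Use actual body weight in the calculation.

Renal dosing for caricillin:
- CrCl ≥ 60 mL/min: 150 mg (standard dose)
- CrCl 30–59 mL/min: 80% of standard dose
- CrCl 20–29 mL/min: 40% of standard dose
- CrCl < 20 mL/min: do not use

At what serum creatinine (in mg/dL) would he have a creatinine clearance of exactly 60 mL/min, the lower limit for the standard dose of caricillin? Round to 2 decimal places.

Standard dose requires CrCl ≥ 60 mL/min.
Set (140 − 62) × 120 / (72 × SCr) = 60
SCr = (140 − 62) × 120 / (72 × 60) = 2.167 mg/dL

2.17 mg/dL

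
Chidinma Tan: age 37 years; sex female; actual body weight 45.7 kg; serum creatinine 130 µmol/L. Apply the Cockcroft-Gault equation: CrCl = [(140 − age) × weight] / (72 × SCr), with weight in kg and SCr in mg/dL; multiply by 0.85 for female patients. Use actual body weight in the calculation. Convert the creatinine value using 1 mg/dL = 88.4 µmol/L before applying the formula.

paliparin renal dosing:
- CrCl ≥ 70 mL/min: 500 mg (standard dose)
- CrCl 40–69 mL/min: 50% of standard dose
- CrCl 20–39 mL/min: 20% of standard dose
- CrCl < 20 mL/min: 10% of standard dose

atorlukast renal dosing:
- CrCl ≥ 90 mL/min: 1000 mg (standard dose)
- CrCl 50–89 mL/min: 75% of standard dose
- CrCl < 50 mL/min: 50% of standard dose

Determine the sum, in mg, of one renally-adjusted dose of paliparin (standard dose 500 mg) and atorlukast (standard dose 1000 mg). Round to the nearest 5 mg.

600 mg

SCr = 130 / 88.4 = 1.471 mg/dL
CrCl = (140 − 37) × 45.7 / (72 × 1.471) × 0.85 = 4707.1 / 105.91 × 0.85 ≈ 37.8 mL/min
CrCl ≈ 38 mL/min.
paliparin: 20–39 mL/min → 20% of 500 mg = 100 mg.
atorlukast: < 50 mL/min → 50% of 1000 mg = 500 mg.
Total = 100 + 500 = 600 mg.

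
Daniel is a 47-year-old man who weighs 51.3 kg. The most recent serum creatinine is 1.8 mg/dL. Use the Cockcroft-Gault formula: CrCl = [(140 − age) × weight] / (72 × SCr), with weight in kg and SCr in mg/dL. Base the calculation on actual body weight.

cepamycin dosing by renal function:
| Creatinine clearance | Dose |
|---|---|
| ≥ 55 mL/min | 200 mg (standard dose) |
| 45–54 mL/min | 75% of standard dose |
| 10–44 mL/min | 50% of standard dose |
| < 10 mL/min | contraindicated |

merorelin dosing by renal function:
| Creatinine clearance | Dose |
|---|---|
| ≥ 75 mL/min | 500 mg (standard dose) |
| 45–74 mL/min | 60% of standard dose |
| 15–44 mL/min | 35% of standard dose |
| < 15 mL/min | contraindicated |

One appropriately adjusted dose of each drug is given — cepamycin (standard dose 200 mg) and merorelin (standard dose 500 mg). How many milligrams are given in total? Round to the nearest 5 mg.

CrCl = (140 − 47) × 51.3 / (72 × 1.8) = 4770.9 / 129.60 ≈ 36.8 mL/min
CrCl ≈ 37 mL/min.
cepamycin: 10–44 mL/min → 50% of 200 mg = 100 mg.
merorelin: 15–44 mL/min → 35% of 500 mg = 175 mg.
Total = 100 + 175 = 275 mg.

275 mg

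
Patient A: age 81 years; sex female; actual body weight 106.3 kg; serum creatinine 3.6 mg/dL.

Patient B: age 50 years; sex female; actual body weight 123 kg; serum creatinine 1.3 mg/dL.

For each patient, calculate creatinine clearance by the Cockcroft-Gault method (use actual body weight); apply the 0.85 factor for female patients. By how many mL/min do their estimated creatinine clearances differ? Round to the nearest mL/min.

80 mL/min

Patient A: CrCl = (140 − 81) × 106.3 / (72 × 3.6) × 0.85 = 6271.7 / 259.20 × 0.85 ≈ 20.6 mL/min
Patient B: CrCl = (140 − 50) × 123 / (72 × 1.3) × 0.85 = 11070.0 / 93.60 × 0.85 ≈ 100.5 mL/min
|20.6 − 100.5| = 79.9 mL/min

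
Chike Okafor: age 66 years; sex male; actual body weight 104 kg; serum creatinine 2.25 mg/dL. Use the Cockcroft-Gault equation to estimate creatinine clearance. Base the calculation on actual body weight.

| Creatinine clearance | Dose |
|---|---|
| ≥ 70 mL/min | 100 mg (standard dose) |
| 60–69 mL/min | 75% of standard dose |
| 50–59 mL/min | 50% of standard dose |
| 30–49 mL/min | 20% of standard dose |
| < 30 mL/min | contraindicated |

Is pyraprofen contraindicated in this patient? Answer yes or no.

no

CrCl = (140 − 66) × 104 / (72 × 2.25) = 7696.0 / 162.00 ≈ 47.5 mL/min
CrCl ≈ 48 mL/min, which is ≥ 30 mL/min.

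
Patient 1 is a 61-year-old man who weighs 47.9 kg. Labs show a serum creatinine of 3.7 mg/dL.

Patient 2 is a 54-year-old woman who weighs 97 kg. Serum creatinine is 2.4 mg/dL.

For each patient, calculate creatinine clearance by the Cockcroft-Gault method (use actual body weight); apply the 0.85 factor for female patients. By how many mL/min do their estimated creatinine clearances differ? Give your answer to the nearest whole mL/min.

27 mL/min

Patient 1: CrCl = (140 − 61) × 47.9 / (72 × 3.7) = 3784.1 / 266.40 ≈ 14.2 mL/min
Patient 2: CrCl = (140 − 54) × 97 / (72 × 2.4) × 0.85 = 8342.0 / 172.80 × 0.85 ≈ 41.0 mL/min
|14.2 − 41.0| = 26.8 mL/min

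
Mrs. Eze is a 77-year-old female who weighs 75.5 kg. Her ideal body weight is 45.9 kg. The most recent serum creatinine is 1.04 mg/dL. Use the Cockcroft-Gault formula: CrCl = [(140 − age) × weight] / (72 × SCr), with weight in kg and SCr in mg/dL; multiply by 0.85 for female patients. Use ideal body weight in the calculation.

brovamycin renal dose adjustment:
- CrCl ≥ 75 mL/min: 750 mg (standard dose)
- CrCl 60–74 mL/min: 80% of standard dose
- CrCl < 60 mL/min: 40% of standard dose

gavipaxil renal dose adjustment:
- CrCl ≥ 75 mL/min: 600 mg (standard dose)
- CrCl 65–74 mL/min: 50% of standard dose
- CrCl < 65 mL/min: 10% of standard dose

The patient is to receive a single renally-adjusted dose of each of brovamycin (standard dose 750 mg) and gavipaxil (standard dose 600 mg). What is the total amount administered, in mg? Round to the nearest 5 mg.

360 mg

CrCl = (140 − 77) × 45.9 / (72 × 1.04) × 0.85 = 2891.7 / 74.88 × 0.85 ≈ 32.8 mL/min
CrCl ≈ 33 mL/min.
brovamycin: < 60 mL/min → 40% of 750 mg = 300 mg.
gavipaxil: < 65 mL/min → 10% of 600 mg = 60 mg.
Total = 300 + 60 = 360 mg.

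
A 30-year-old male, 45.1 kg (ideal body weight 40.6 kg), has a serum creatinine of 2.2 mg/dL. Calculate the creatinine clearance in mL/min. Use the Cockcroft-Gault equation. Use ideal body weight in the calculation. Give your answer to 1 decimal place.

CrCl = (140 − 30) × 40.6 / (72 × 2.2) = 4466.0 / 158.40 ≈ 28.2 mL/min

28.2 mL/min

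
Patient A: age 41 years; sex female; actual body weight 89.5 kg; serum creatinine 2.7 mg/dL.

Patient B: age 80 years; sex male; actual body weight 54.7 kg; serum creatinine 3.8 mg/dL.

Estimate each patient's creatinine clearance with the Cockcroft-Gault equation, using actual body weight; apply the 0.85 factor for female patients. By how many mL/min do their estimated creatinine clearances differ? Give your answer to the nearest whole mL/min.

27 mL/min

Patient A: CrCl = (140 − 41) × 89.5 / (72 × 2.7) × 0.85 = 8860.5 / 194.40 × 0.85 ≈ 38.7 mL/min
Patient B: CrCl = (140 − 80) × 54.7 / (72 × 3.8) = 3282.0 / 273.60 ≈ 12.0 mL/min
|38.7 − 12.0| = 26.7 mL/min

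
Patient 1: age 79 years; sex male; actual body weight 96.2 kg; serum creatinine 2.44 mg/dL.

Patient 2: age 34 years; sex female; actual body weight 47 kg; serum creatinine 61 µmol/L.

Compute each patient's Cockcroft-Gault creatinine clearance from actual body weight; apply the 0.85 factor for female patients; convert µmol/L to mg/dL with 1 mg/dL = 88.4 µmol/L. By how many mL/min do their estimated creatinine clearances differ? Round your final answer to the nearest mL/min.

52 mL/min

Patient 1: CrCl = (140 − 79) × 96.2 / (72 × 2.44) = 5868.2 / 175.68 ≈ 33.4 mL/min
Patient 2: SCr = 61 / 88.4 = 0.69 mg/dL
Patient 2: CrCl = (140 − 34) × 47 / (72 × 0.69) × 0.85 = 4982.0 / 49.68 × 0.85 ≈ 85.2 mL/min
|33.4 − 85.2| = 51.8 mL/min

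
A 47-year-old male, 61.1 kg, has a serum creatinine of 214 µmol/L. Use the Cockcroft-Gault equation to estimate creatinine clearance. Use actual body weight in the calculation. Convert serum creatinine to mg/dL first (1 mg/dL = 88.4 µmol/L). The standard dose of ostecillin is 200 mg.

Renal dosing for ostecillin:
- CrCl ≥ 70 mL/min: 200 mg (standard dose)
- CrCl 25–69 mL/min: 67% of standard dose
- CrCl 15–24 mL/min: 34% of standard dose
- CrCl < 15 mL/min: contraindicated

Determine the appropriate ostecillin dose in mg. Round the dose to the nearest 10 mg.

SCr = 214 / 88.4 = 2.421 mg/dL
CrCl = (140 − 47) × 61.1 / (72 × 2.421) = 5682.3 / 174.31 ≈ 32.6 mL/min
CrCl ≈ 33 mL/min → bracket 25–69 mL/min.
67% of 200 mg = 134 mg → 130 mg

130 mg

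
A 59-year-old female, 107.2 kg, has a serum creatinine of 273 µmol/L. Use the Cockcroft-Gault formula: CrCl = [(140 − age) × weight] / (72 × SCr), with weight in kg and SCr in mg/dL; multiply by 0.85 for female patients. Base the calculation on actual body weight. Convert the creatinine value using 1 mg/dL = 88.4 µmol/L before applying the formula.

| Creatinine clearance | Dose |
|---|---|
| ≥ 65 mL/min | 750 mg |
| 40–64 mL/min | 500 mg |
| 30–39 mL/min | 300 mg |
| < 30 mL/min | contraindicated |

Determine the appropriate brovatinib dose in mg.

300 mg

SCr = 273 / 88.4 = 3.088 mg/dL
CrCl = (140 − 59) × 107.2 / (72 × 3.088) × 0.85 = 8683.2 / 222.34 × 0.85 ≈ 33.2 mL/min
CrCl ≈ 33 mL/min → bracket 30–39 mL/min.
Dose for this bracket: 300 mg.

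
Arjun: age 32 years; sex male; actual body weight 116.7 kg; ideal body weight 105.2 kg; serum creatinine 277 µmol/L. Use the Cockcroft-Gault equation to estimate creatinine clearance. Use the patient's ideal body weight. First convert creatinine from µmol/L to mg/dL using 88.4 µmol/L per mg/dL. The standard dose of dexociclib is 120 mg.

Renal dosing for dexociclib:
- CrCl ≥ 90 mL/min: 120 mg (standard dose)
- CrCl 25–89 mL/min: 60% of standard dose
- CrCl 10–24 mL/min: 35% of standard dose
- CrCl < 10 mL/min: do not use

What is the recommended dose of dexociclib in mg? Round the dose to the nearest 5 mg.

SCr = 277 / 88.4 = 3.133 mg/dL
CrCl = (140 − 32) × 105.2 / (72 × 3.133) = 11361.6 / 225.58 ≈ 50.4 mL/min
CrCl ≈ 50 mL/min → bracket 25–89 mL/min.
60% of 120 mg = 72 mg → 70 mg

70 mg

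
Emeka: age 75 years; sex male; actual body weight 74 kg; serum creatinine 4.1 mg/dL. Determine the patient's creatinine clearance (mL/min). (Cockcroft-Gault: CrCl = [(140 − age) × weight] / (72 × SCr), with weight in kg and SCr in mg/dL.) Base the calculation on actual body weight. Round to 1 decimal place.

CrCl = (140 − 75) × 74 / (72 × 4.1) = 4810.0 / 295.20 ≈ 16.3 mL/min

16.3 mL/min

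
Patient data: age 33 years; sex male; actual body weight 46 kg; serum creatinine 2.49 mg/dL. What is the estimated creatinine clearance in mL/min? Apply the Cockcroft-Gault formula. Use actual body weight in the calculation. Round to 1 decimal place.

27.5 mL/min

CrCl = (140 − 33) × 46 / (72 × 2.49) = 4922.0 / 179.28 ≈ 27.5 mL/min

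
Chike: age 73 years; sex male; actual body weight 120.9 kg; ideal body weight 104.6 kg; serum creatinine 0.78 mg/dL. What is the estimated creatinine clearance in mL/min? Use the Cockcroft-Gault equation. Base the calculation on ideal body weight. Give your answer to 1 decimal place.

124.8 mL/min

CrCl = (140 − 73) × 104.6 / (72 × 0.78) = 7008.2 / 56.16 ≈ 124.8 mL/min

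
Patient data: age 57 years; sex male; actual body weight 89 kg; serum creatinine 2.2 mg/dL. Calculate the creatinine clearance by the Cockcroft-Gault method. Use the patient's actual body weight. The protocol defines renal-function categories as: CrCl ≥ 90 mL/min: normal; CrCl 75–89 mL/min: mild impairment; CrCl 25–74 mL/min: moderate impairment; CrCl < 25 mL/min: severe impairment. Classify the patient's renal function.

CrCl = (140 − 57) × 89 / (72 × 2.2) = 7387.0 / 158.40 ≈ 46.6 mL/min
47 mL/min falls in the 'moderate impairment' range.

moderate impairment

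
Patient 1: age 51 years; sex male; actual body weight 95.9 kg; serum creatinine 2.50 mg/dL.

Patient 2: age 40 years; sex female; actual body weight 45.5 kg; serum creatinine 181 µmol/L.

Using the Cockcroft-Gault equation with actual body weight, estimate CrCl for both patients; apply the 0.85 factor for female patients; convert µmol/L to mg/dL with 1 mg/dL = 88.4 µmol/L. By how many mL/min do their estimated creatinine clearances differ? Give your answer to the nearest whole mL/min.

21 mL/min

Patient 1: CrCl = (140 − 51) × 95.9 / (72 × 2.5) = 8535.1 / 180.00 ≈ 47.4 mL/min
Patient 2: SCr = 181 / 88.4 = 2.048 mg/dL
Patient 2: CrCl = (140 − 40) × 45.5 / (72 × 2.048) × 0.85 = 4550.0 / 147.46 × 0.85 ≈ 26.2 mL/min
|47.4 − 26.2| = 21.2 mL/min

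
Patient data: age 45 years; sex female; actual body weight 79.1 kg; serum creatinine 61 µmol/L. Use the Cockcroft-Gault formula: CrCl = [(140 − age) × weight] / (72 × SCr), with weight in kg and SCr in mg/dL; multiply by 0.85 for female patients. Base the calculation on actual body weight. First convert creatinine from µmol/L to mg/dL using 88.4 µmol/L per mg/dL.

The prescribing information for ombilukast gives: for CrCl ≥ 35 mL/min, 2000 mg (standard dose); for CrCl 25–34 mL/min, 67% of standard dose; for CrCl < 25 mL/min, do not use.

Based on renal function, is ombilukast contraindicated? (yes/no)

no

SCr = 61 / 88.4 = 0.69 mg/dL
CrCl = (140 − 45) × 79.1 / (72 × 0.69) × 0.85 = 7514.5 / 49.68 × 0.85 ≈ 128.6 mL/min
CrCl ≈ 129 mL/min, which is ≥ 25 mL/min.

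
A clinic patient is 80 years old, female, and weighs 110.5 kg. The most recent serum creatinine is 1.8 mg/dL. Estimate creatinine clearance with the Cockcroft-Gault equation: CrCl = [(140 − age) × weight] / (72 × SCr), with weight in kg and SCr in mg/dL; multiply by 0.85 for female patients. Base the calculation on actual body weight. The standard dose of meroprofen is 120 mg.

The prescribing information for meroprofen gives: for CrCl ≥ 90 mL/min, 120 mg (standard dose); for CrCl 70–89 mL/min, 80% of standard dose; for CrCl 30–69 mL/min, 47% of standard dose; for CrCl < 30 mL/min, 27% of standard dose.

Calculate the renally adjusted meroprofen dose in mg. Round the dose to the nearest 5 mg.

CrCl = (140 − 80) × 110.5 / (72 × 1.8) × 0.85 = 6630.0 / 129.60 × 0.85 ≈ 43.5 mL/min
CrCl ≈ 43 mL/min → bracket 30–69 mL/min.
47% of 120 mg = 56.4 mg → 55 mg

55 mg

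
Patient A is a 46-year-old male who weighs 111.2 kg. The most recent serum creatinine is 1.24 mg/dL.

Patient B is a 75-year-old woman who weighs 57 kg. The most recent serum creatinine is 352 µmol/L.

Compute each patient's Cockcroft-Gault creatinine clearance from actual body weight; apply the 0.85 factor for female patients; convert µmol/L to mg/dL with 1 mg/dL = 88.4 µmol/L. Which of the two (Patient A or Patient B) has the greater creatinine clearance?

Patient A

Patient A: CrCl = (140 − 46) × 111.2 / (72 × 1.24) = 10452.8 / 89.28 ≈ 117.1 mL/min
Patient B: SCr = 352 / 88.4 = 3.982 mg/dL
Patient B: CrCl = (140 − 75) × 57 / (72 × 3.982) × 0.85 = 3705.0 / 286.70 × 0.85 ≈ 11.0 mL/min
117.1 vs 11.0 mL/min → Patient A is higher.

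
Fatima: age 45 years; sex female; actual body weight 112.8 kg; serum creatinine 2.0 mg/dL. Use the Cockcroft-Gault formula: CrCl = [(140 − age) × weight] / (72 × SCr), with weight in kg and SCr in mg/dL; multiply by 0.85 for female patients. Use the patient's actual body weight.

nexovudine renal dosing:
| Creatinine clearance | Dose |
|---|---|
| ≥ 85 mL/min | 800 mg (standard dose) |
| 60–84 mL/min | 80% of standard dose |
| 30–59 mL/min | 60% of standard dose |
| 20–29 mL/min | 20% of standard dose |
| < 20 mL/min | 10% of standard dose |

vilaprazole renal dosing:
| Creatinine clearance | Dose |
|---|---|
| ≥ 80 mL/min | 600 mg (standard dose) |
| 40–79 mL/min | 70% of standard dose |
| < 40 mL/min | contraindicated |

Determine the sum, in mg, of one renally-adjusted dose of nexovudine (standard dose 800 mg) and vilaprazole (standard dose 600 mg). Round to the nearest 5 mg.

1060 mg

CrCl = (140 − 45) × 112.8 / (72 × 2) × 0.85 = 10716.0 / 144.00 × 0.85 ≈ 63.3 mL/min
CrCl ≈ 63 mL/min.
nexovudine: 60–84 mL/min → 80% of 800 mg = 640 mg.
vilaprazole: 40–79 mL/min → 70% of 600 mg = 420 mg.
Total = 640 + 420 = 1060 mg.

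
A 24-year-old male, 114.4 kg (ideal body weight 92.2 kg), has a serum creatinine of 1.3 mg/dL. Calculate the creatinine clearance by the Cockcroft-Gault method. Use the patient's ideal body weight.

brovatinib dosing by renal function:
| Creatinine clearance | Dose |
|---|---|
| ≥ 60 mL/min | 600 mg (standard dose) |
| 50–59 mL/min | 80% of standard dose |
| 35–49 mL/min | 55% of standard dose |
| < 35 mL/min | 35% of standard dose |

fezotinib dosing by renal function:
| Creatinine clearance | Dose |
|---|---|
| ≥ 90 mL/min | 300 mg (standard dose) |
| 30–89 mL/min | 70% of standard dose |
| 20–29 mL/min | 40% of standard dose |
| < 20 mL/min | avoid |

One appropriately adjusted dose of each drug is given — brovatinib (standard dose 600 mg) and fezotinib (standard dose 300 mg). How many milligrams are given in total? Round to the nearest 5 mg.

CrCl = (140 − 24) × 92.2 / (72 × 1.3) = 10695.2 / 93.60 ≈ 114.3 mL/min
CrCl ≈ 114 mL/min.
brovatinib: ≥ 60 mL/min → 100% of 600 mg = 600 mg.
fezotinib: ≥ 90 mL/min → 100% of 300 mg = 300 mg.
Total = 600 + 300 = 900 mg.

900 mg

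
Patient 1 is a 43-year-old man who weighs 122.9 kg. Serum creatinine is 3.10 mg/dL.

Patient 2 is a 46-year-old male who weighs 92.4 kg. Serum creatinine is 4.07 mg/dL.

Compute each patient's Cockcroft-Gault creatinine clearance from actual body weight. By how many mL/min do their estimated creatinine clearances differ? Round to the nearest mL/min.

24 mL/min

Patient 1: CrCl = (140 − 43) × 122.9 / (72 × 3.1) = 11921.3 / 223.20 ≈ 53.4 mL/min
Patient 2: CrCl = (140 − 46) × 92.4 / (72 × 4.07) = 8685.6 / 293.04 ≈ 29.6 mL/min
|53.4 − 29.6| = 23.8 mL/min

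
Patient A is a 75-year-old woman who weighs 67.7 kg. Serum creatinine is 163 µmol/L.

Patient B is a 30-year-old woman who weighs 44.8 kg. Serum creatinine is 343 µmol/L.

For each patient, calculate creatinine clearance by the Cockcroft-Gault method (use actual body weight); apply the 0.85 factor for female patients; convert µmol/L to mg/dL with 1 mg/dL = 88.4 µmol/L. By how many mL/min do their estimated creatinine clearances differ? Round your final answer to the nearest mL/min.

13 mL/min

Patient A: SCr = 163 / 88.4 = 1.844 mg/dL
Patient A: CrCl = (140 − 75) × 67.7 / (72 × 1.844) × 0.85 = 4400.5 / 132.77 × 0.85 ≈ 28.2 mL/min
Patient B: SCr = 343 / 88.4 = 3.88 mg/dL
Patient B: CrCl = (140 − 30) × 44.8 / (72 × 3.88) × 0.85 = 4928.0 / 279.36 × 0.85 ≈ 15.0 mL/min
|28.2 − 15.0| = 13.2 mL/min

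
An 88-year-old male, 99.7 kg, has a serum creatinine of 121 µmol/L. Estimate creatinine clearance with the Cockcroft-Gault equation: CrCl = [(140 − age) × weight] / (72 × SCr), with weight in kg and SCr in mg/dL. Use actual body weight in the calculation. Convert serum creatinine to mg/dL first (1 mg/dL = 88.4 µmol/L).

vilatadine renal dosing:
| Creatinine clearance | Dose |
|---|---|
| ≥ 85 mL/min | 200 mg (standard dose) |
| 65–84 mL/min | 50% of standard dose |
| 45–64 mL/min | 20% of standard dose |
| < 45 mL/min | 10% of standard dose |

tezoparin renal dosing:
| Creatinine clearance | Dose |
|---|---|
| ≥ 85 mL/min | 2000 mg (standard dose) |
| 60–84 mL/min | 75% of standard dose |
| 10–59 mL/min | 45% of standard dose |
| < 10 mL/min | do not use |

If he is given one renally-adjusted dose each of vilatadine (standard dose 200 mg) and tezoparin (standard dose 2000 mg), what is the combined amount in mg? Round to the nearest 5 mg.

940 mg

SCr = 121 / 88.4 = 1.369 mg/dL
CrCl = (140 − 88) × 99.7 / (72 × 1.369) = 5184.4 / 98.57 ≈ 52.6 mL/min
CrCl ≈ 53 mL/min.
vilatadine: 45–64 mL/min → 20% of 200 mg = 40 mg.
tezoparin: 10–59 mL/min → 45% of 2000 mg = 900 mg.
Total = 40 + 900 = 940 mg.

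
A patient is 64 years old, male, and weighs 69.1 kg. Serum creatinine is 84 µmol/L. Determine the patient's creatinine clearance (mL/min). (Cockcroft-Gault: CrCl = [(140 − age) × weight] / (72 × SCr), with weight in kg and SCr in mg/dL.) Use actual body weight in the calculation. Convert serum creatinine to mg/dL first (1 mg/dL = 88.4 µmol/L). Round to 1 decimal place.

76.8 mL/min

SCr = 84 / 88.4 = 0.95 mg/dL
CrCl = (140 − 64) × 69.1 / (72 × 0.95) = 5251.6 / 68.40 ≈ 76.8 mL/min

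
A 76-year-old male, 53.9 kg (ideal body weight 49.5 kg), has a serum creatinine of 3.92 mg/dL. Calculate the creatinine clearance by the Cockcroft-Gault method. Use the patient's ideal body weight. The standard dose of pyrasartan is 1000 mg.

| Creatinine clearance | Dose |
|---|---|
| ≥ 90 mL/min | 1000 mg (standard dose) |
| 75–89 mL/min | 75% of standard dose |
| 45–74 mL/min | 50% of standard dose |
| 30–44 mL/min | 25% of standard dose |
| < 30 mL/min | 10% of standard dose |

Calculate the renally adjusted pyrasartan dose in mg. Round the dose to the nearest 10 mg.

100 mg

CrCl = (140 − 76) × 49.5 / (72 × 3.92) = 3168.0 / 282.24 ≈ 11.2 mL/min
CrCl ≈ 11 mL/min → bracket < 30 mL/min.
10% of 1000 mg = 100 mg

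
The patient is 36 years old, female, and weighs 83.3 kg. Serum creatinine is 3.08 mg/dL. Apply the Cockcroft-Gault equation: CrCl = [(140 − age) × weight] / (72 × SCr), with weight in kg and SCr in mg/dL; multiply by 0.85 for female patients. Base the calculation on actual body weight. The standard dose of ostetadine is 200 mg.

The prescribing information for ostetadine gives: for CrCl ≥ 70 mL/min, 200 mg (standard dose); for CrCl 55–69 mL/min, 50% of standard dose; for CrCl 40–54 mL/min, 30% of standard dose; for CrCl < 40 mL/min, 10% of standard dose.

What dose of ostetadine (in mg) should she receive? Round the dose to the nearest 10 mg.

CrCl = (140 − 36) × 83.3 / (72 × 3.08) × 0.85 = 8663.2 / 221.76 × 0.85 ≈ 33.2 mL/min
CrCl ≈ 33 mL/min → bracket < 40 mL/min.
10% of 200 mg = 20 mg

20 mg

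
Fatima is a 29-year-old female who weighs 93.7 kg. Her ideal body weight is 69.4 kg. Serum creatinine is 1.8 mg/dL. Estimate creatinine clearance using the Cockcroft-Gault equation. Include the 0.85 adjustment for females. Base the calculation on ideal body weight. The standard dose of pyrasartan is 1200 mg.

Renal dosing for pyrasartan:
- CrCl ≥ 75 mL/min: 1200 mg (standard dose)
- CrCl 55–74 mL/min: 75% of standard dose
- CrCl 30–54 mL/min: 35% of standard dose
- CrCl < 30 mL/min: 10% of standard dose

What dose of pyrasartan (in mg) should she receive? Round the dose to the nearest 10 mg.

420 mg

CrCl = (140 − 29) × 69.4 / (72 × 1.8) × 0.85 = 7703.4 / 129.60 × 0.85 ≈ 50.5 mL/min
CrCl ≈ 51 mL/min → bracket 30–54 mL/min.
35% of 1200 mg = 420 mg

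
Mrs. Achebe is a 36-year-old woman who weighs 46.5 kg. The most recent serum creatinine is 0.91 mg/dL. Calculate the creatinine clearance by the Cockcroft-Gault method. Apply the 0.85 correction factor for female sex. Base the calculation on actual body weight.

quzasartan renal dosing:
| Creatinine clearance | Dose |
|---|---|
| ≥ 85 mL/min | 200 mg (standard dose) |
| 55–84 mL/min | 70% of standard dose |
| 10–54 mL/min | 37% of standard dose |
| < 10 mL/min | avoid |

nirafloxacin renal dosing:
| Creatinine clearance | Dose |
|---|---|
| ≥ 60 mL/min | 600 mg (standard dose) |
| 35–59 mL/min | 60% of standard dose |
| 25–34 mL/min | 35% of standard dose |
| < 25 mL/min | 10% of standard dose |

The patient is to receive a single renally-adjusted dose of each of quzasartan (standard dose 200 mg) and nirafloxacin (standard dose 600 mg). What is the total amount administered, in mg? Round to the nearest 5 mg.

740 mg

CrCl = (140 − 36) × 46.5 / (72 × 0.91) × 0.85 = 4836.0 / 65.52 × 0.85 ≈ 62.7 mL/min
CrCl ≈ 63 mL/min.
quzasartan: 55–84 mL/min → 70% of 200 mg = 140 mg.
nirafloxacin: ≥ 60 mL/min → 100% of 600 mg = 600 mg.
Total = 140 + 600 = 740 mg.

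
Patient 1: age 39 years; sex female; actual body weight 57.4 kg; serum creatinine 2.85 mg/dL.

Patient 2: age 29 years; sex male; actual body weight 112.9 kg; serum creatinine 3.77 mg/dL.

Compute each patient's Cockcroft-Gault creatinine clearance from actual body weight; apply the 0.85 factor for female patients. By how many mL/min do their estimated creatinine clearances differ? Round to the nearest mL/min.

22 mL/min

Patient 1: CrCl = (140 − 39) × 57.4 / (72 × 2.85) × 0.85 = 5797.4 / 205.20 × 0.85 ≈ 24.0 mL/min
Patient 2: CrCl = (140 − 29) × 112.9 / (72 × 3.77) = 12531.9 / 271.44 ≈ 46.2 mL/min
|24.0 − 46.2| = 22.2 mL/min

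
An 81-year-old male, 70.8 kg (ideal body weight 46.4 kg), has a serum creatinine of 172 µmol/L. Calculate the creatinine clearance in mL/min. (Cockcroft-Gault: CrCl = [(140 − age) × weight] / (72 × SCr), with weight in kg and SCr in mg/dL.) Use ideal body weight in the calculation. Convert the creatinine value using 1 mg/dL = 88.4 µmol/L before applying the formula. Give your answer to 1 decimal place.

19.5 mL/min

SCr = 172 / 88.4 = 1.946 mg/dL
CrCl = (140 − 81) × 46.4 / (72 × 1.946) = 2737.6 / 140.11 ≈ 19.5 mL/min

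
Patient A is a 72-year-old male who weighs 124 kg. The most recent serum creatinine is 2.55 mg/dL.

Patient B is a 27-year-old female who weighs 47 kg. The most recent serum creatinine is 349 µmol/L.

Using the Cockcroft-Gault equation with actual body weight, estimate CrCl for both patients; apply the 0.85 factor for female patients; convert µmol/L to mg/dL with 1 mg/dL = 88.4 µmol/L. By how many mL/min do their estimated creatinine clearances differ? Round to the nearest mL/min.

Patient A: CrCl = (140 − 72) × 124 / (72 × 2.55) = 8432.0 / 183.60 ≈ 45.9 mL/min
Patient B: SCr = 349 / 88.4 = 3.948 mg/dL
Patient B: CrCl = (140 − 27) × 47 / (72 × 3.948) × 0.85 = 5311.0 / 284.26 × 0.85 ≈ 15.9 mL/min
|45.9 − 15.9| = 30.0 mL/min

30 mL/min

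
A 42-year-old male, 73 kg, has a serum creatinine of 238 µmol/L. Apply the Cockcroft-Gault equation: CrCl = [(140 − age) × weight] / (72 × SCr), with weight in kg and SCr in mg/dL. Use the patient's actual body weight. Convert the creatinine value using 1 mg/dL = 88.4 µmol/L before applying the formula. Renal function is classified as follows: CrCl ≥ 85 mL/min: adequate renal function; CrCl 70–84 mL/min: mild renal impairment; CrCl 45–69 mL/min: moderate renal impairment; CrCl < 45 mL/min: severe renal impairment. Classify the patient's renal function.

SCr = 238 / 88.4 = 2.692 mg/dL
CrCl = (140 − 42) × 73 / (72 × 2.692) = 7154.0 / 193.82 ≈ 36.9 mL/min
37 mL/min falls in the 'severe renal impairment' range.

severe renal impairment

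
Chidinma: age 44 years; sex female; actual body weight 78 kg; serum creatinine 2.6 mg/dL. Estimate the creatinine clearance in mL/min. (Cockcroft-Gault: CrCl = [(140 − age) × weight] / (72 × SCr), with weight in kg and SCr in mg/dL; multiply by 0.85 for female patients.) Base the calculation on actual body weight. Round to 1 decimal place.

34.0 mL/min

CrCl = (140 − 44) × 78 / (72 × 2.6) × 0.85 = 7488.0 / 187.20 × 0.85 ≈ 34.0 mL/min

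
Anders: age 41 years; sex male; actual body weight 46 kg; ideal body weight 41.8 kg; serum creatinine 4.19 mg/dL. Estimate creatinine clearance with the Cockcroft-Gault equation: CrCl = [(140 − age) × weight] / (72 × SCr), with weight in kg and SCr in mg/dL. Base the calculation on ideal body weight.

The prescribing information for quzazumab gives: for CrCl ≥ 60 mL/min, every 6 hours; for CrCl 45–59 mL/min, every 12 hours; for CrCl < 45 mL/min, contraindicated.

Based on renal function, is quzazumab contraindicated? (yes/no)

yes

CrCl = (140 − 41) × 41.8 / (72 × 4.19) = 4138.2 / 301.68 ≈ 13.7 mL/min
CrCl ≈ 14 mL/min, which is < 45 mL/min.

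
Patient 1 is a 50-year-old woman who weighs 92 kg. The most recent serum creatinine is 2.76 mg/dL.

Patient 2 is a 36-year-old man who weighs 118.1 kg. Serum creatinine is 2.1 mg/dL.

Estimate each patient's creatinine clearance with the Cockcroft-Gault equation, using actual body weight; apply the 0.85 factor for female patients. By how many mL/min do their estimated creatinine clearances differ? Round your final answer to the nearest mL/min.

46 mL/min

Patient 1: CrCl = (140 − 50) × 92 / (72 × 2.76) × 0.85 = 8280.0 / 198.72 × 0.85 ≈ 35.4 mL/min
Patient 2: CrCl = (140 − 36) × 118.1 / (72 × 2.1) = 12282.4 / 151.20 ≈ 81.2 mL/min
|35.4 − 81.2| = 45.8 mL/min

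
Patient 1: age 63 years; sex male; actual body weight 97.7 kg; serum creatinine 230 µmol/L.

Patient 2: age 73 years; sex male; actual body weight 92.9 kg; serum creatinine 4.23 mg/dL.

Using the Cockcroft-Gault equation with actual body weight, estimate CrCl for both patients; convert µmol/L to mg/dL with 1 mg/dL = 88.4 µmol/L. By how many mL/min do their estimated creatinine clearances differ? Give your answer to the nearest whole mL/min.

20 mL/min

Patient 1: SCr = 230 / 88.4 = 2.602 mg/dL
Patient 1: CrCl = (140 − 63) × 97.7 / (72 × 2.602) = 7522.9 / 187.34 ≈ 40.2 mL/min
Patient 2: CrCl = (140 − 73) × 92.9 / (72 × 4.23) = 6224.3 / 304.56 ≈ 20.4 mL/min
|40.2 − 20.4| = 19.8 mL/min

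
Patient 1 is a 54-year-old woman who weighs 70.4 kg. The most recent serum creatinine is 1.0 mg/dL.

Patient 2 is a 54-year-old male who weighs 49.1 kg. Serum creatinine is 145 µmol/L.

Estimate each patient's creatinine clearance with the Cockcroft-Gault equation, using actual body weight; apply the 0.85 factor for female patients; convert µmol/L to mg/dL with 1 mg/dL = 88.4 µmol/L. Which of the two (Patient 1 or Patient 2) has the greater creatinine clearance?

Patient 1

Patient 1: CrCl = (140 − 54) × 70.4 / (72 × 1) × 0.85 = 6054.4 / 72.00 × 0.85 ≈ 71.5 mL/min
Patient 2: SCr = 145 / 88.4 = 1.64 mg/dL
Patient 2: CrCl = (140 − 54) × 49.1 / (72 × 1.64) = 4222.6 / 118.08 ≈ 35.8 mL/min
71.5 vs 35.8 mL/min → Patient 1 is higher.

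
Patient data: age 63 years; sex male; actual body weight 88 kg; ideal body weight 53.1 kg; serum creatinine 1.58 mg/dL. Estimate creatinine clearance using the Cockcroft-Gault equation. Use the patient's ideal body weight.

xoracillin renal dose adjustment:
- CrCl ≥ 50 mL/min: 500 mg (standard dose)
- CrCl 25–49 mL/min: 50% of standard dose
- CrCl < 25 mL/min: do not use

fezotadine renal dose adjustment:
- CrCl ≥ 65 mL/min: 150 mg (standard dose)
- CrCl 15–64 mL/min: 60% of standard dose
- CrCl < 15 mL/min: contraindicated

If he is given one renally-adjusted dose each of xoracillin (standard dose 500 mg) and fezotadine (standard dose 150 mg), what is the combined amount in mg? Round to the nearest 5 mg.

340 mg

CrCl = (140 − 63) × 53.1 / (72 × 1.58) = 4088.7 / 113.76 ≈ 35.9 mL/min
CrCl ≈ 36 mL/min.
xoracillin: 25–49 mL/min → 50% of 500 mg = 250 mg.
fezotadine: 15–64 mL/min → 60% of 150 mg = 90 mg.
Total = 250 + 90 = 340 mg.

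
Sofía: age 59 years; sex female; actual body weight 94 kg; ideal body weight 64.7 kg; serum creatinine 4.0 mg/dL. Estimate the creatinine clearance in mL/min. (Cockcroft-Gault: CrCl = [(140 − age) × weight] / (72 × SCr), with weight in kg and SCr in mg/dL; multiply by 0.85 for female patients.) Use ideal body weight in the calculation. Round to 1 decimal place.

15.5 mL/min

CrCl = (140 − 59) × 64.7 / (72 × 4) × 0.85 = 5240.7 / 288.00 × 0.85 ≈ 15.5 mL/min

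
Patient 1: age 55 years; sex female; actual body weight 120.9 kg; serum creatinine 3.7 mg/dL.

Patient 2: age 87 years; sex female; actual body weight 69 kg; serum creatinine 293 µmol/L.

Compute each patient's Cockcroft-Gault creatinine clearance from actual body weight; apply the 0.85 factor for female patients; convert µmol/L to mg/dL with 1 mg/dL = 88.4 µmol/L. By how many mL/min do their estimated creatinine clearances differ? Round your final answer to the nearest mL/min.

Patient 1: CrCl = (140 − 55) × 120.9 / (72 × 3.7) × 0.85 = 10276.5 / 266.40 × 0.85 ≈ 32.8 mL/min
Patient 2: SCr = 293 / 88.4 = 3.314 mg/dL
Patient 2: CrCl = (140 − 87) × 69 / (72 × 3.314) × 0.85 = 3657.0 / 238.61 × 0.85 ≈ 13.0 mL/min
|32.8 − 13.0| = 19.8 mL/min

20 mL/min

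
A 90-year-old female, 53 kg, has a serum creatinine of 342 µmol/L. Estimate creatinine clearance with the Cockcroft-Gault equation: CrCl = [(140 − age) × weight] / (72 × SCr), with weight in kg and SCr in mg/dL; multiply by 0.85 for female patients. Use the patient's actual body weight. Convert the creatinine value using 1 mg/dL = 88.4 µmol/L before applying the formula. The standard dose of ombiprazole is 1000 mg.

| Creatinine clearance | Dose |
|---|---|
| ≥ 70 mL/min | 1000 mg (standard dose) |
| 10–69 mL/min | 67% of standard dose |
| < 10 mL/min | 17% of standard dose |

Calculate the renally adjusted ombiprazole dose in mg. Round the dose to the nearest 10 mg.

170 mg

SCr = 342 / 88.4 = 3.869 mg/dL
CrCl = (140 − 90) × 53 / (72 × 3.869) × 0.85 = 2650.0 / 278.57 × 0.85 ≈ 8.1 mL/min
CrCl ≈ 8 mL/min → bracket < 10 mL/min.
17% of 1000 mg = 170 mg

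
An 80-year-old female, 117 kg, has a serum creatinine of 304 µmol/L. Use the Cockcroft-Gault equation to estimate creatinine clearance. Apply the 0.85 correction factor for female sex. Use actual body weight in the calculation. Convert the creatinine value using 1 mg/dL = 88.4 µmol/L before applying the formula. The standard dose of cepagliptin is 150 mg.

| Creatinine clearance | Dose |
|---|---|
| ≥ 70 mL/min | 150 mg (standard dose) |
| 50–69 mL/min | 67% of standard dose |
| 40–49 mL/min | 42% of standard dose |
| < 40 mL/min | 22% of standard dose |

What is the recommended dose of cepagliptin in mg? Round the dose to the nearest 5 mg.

35 mg

SCr = 304 / 88.4 = 3.439 mg/dL
CrCl = (140 − 80) × 117 / (72 × 3.439) × 0.85 = 7020.0 / 247.61 × 0.85 ≈ 24.1 mL/min
CrCl ≈ 24 mL/min → bracket < 40 mL/min.
22% of 150 mg = 33 mg → 35 mg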